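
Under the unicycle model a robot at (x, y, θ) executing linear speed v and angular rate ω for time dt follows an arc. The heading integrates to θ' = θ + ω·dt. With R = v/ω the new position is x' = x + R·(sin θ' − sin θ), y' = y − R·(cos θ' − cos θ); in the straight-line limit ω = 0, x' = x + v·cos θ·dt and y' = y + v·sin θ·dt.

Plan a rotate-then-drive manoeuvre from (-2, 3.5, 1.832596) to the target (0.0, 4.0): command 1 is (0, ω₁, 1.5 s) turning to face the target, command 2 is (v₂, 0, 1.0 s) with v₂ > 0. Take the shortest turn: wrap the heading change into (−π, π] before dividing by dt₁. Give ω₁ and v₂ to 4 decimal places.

heading to target = atan2(4−3.5, 0−-2) = 0.2450
Δθ = wrap(0.2450 − 1.8326) = -1.5876; ω₁ = Δθ/dt₁ = -1.0584
distance = √((0−-2)² + (4−3.5)²) = 2.0616; v₂ = distance/dt₂ = 2.0616

ω₁ = -1.0584, v₂ = 2.0616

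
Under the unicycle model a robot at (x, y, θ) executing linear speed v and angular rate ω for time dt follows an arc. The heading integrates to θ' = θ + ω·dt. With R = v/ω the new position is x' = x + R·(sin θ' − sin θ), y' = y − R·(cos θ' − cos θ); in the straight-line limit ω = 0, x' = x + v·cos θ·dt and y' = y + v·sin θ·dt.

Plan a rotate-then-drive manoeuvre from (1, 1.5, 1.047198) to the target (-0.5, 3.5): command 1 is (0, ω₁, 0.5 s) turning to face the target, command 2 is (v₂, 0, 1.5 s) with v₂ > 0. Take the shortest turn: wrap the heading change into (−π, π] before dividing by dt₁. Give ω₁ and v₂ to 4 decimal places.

ω₁ = 2.3342, v₂ = 1.6667

heading to target = atan2(3.5−1.5, -0.5−1) = 2.2143
Δθ = wrap(2.2143 − 1.0472) = 1.1671; ω₁ = Δθ/dt₁ = 2.3342
distance = √((-0.5−1)² + (3.5−1.5)²) = 2.5000; v₂ = distance/dt₂ = 1.6667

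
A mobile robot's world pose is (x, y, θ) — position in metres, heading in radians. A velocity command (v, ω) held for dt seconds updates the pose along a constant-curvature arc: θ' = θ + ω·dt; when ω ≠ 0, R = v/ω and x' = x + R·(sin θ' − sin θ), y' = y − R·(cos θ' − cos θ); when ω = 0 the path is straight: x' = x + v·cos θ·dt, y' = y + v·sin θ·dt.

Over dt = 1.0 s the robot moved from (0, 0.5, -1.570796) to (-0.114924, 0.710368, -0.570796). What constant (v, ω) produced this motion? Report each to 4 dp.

Δθ = -0.570796 − -1.570796 = 1.000000
ω = Δθ/dt = 1.000000/1.0 = 1.0000
R = −Δy/(cos θ' − cos θ) = -0.2500
v = R·ω = -0.2500·1.0000 = -0.2500

v = -0.2500, ω = 1.0000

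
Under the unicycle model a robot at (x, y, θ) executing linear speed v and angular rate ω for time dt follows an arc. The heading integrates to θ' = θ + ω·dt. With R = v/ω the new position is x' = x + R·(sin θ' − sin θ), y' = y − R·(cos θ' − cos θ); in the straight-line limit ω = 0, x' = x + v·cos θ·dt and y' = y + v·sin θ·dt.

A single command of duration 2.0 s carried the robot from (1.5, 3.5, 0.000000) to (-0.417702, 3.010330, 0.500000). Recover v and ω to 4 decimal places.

Δθ = 0.500000 − 0.000000 = 0.500000
ω = Δθ/dt = 0.500000/2.0 = 0.2500
R = Δx/(sin θ' − sin θ) = -4.0000
v = R·ω = -4.0000·0.2500 = -1.0000

v = -1.0000, ω = 0.2500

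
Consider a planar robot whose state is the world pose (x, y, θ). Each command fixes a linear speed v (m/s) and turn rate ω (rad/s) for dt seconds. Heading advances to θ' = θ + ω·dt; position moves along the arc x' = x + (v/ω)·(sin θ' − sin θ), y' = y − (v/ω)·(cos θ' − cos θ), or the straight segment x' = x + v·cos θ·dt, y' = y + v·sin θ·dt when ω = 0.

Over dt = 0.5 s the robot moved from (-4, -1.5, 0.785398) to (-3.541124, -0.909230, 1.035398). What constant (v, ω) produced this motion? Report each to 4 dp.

Δθ = 1.035398 − 0.785398 = 0.250000
ω = Δθ/dt = 0.250000/0.5 = 0.5000
R = −Δy/(cos θ' − cos θ) = 3.0000
v = R·ω = 3.0000·0.5000 = 1.5000

v = 1.5000, ω = 0.5000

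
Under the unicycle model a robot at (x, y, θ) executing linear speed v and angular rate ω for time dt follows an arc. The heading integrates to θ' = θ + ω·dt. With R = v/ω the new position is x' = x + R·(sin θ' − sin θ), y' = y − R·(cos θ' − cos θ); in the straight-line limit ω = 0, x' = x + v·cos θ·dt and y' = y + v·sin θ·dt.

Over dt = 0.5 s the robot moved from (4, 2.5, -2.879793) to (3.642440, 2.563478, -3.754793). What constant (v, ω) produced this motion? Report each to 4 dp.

v = 0.7500, ω = -1.7500

Δθ = -3.754793 − -2.879793 = -0.875000
ω = Δθ/dt = -0.875000/0.5 = -1.7500
R = Δx/(sin θ' − sin θ) = -0.4286
v = R·ω = -0.4286·-1.7500 = 0.7500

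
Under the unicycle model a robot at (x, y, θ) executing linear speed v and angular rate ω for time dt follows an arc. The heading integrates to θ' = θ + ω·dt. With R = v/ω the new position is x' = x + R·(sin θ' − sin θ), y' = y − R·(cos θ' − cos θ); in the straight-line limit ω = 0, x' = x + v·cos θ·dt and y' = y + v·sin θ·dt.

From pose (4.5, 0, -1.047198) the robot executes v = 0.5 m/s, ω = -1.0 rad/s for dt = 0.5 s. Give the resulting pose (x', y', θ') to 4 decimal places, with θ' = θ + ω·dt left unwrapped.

(4.5668, -0.2382, -1.5472)

θ' = -1.0472 + -1.0·0.5 = -1.5472
R = v/ω = 0.5/-1.0 = -0.5000
x' = 4.5 + -0.5000·(sin -1.5472 − sin -1.0472) = 4.5668
y' = 0 − -0.5000·(cos -1.5472 − cos -1.0472) = -0.2382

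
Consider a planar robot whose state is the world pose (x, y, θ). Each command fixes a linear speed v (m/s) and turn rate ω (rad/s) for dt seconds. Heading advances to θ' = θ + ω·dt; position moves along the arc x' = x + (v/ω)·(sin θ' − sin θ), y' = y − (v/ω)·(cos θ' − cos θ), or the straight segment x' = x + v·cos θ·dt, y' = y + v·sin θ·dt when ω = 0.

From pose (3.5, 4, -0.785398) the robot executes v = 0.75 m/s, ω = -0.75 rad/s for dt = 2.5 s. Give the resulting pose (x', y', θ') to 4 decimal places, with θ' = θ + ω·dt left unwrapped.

(3.2557, 2.4065, -2.6604)

θ' = -0.7854 + -0.75·2.5 = -2.6604
R = v/ω = 0.75/-0.75 = -1.0000
x' = 3.5 + -1.0000·(sin -2.6604 − sin -0.7854) = 3.2557
y' = 4 − -1.0000·(cos -2.6604 − cos -0.7854) = 2.4065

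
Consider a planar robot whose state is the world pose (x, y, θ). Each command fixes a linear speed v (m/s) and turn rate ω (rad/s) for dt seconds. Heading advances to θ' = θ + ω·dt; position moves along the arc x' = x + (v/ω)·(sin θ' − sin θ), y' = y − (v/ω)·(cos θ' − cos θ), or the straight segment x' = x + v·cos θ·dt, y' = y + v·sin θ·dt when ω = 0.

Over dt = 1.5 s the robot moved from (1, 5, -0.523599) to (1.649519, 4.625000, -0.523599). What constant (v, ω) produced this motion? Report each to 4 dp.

Δθ = -0.523599 − -0.523599 = 0.000000
ω = Δθ/dt = 0.000000/1.5 = 0.0000
ω = 0 → v = (Δx·cos θ + Δy·sin θ)/dt = 0.5000

v = 0.5000, ω = 0.0000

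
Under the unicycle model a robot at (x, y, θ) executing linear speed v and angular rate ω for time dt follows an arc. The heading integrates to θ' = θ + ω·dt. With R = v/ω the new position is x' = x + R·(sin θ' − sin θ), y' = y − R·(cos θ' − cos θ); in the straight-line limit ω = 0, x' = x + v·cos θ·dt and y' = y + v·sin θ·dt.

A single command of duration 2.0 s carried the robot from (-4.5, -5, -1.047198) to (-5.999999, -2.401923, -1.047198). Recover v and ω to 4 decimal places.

Δθ = -1.047198 − -1.047198 = 0.000000
ω = Δθ/dt = 0.000000/2.0 = 0.0000
ω = 0 → v = (Δx·cos θ + Δy·sin θ)/dt = -1.5000

v = -1.5000, ω = 0.0000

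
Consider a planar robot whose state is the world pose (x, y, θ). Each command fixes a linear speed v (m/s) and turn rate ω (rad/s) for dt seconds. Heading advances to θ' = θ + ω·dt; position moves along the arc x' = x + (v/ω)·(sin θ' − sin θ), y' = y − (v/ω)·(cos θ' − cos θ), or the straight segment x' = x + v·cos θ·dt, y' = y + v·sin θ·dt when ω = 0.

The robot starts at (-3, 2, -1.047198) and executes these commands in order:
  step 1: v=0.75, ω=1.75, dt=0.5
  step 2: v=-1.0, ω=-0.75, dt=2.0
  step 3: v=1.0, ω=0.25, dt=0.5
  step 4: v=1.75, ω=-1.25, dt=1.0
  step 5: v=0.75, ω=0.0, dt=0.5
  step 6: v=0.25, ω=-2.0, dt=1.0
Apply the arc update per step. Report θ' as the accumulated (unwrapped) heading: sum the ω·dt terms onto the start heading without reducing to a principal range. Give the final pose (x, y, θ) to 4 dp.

step 1: θ'=-0.1722 (R=0.4286) → pose (-2.7023, 1.7921, -0.1722)
step 2: θ'=-1.6722 (R=1.3333) → pose (-3.8003, 3.2406, -1.6722)
step 3: θ'=-1.5472 (R=4.0000) → pose (-3.8197, 2.7413, -1.5472)
step 4: θ'=-2.7972 (R=-1.4000) → pose (-4.7467, 1.3905, -2.7972)
step 5: θ'=-2.7972 (straight) → pose (-5.0996, 1.2639, -2.7972)
step 6: θ'=-4.7972 (R=-0.1250) → pose (-5.2664, 1.3922, -4.7972)

(-5.2664, 1.3922, -4.7972)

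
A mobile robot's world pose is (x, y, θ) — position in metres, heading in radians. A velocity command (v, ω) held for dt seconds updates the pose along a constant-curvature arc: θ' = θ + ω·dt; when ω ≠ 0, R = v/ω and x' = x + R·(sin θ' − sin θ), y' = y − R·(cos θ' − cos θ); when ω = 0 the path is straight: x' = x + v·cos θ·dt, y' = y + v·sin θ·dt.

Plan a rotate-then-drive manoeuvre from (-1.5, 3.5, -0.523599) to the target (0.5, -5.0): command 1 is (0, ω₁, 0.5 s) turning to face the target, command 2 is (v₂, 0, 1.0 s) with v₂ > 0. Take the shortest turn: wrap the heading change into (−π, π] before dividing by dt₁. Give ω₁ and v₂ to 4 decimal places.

ω₁ = -1.6322, v₂ = 8.7321

heading to target = atan2(-5−3.5, 0.5−-1.5) = -1.3397
Δθ = wrap(-1.3397 − -0.5236) = -0.8161; ω₁ = Δθ/dt₁ = -1.6322
distance = √((0.5−-1.5)² + (-5−3.5)²) = 8.7321; v₂ = distance/dt₂ = 8.7321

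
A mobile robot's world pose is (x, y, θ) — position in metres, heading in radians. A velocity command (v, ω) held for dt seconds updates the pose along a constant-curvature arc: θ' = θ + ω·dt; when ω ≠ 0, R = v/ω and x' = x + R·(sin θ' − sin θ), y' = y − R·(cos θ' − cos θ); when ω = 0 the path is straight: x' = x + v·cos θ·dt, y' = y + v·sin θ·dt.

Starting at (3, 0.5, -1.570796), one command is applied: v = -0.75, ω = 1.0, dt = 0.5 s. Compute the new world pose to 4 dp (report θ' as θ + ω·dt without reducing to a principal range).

(2.9082, 0.8596, -1.0708)

θ' = -1.5708 + 1.0·0.5 = -1.0708
R = v/ω = -0.75/1.0 = -0.7500
x' = 3 + -0.7500·(sin -1.0708 − sin -1.5708) = 2.9082
y' = 0.5 − -0.7500·(cos -1.0708 − cos -1.5708) = 0.8596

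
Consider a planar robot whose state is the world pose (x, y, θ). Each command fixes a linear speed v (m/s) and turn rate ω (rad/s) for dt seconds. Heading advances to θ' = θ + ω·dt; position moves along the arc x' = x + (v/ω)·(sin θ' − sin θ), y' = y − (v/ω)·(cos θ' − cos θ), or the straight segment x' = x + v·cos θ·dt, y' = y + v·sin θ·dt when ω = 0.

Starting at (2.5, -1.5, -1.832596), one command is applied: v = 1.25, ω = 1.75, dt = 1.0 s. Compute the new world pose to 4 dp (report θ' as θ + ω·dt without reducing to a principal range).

(3.1310, -2.3967, -0.0826)

θ' = -1.8326 + 1.75·1.0 = -0.0826
R = v/ω = 1.25/1.75 = 0.7143
x' = 2.5 + 0.7143·(sin -0.0826 − sin -1.8326) = 3.1310
y' = -1.5 − 0.7143·(cos -0.0826 − cos -1.8326) = -2.3967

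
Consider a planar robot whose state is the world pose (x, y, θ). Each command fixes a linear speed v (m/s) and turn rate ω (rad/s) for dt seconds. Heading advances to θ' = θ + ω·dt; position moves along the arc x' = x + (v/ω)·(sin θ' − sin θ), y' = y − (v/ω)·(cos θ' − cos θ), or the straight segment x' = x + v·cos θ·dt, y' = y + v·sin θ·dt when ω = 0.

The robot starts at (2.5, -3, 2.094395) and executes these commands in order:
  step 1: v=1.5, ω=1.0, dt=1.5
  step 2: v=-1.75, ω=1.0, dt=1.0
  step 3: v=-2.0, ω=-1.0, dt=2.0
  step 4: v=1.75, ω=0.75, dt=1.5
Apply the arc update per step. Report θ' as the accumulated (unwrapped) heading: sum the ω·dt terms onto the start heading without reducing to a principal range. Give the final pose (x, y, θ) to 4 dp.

(2.0552, 0.4009, 3.7194)

step 1: θ'=3.5944 (R=1.5000) → pose (0.5447, -2.4012, 3.5944)
step 2: θ'=4.5944 (R=-1.7500) → pose (1.5170, -1.0335, 4.5944)
step 3: θ'=2.5944 (R=2.0000) → pose (4.5436, 0.4390, 2.5944)
step 4: θ'=3.7194 (R=2.3333) → pose (2.0552, 0.4009, 3.7194)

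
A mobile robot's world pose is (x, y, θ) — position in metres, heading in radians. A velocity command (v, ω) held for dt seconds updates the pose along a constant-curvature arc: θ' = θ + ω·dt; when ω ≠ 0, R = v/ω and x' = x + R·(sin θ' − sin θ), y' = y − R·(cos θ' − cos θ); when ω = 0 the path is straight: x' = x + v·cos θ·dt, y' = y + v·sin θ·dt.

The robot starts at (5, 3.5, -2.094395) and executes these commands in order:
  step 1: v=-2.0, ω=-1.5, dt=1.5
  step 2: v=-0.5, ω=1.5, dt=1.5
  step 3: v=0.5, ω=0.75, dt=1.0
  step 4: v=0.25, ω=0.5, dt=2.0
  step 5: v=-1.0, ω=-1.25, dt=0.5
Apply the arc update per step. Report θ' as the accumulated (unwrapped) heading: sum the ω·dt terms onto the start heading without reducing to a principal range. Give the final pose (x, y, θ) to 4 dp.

step 1: θ'=-4.3444 (R=1.3333) → pose (7.3988, 3.3130, -4.3444)
step 2: θ'=-2.0944 (R=-0.3333) → pose (7.9985, 3.2662, -2.0944)
step 3: θ'=-1.3444 (R=0.6667) → pose (7.9262, 2.7833, -1.3444)
step 4: θ'=-0.3444 (R=0.5000) → pose (8.2446, 2.4249, -0.3444)
step 5: θ'=-0.9694 (R=0.8000) → pose (7.8551, 2.7252, -0.9694)

(7.8551, 2.7252, -0.9694)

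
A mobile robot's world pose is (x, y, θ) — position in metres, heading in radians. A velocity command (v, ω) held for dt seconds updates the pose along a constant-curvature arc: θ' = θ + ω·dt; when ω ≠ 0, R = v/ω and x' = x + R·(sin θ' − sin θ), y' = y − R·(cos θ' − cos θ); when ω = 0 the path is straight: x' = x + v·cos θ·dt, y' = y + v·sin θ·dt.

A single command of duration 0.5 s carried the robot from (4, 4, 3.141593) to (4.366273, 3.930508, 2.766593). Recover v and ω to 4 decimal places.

Δθ = 2.766593 − 3.141593 = -0.375000
ω = Δθ/dt = -0.375000/0.5 = -0.7500
R = Δx/(sin θ' − sin θ) = 1.0000
v = R·ω = 1.0000·-0.7500 = -0.7500

v = -0.7500, ω = -0.7500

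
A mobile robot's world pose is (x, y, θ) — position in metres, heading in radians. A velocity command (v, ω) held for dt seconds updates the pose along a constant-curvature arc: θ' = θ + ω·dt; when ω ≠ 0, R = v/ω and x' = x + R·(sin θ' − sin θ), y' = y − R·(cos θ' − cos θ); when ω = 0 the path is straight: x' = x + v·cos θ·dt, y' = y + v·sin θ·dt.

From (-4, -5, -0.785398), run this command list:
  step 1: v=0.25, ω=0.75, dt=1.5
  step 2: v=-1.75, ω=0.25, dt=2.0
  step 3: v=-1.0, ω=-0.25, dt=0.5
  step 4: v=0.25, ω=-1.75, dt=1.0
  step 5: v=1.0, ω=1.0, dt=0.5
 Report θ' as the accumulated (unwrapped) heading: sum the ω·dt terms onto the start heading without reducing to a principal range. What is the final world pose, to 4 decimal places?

(-6.3220, -7.7398, -0.5354)

step 1: θ'=0.3396 (R=0.3333) → pose (-3.6533, -5.0786, 0.3396)
step 2: θ'=0.8396 (R=-7.0000) → pose (-6.5321, -7.0045, 0.8396)
step 3: θ'=0.7146 (R=4.0000) → pose (-6.8884, -7.3549, 0.7146)
step 4: θ'=-1.0354 (R=-0.1429) → pose (-6.6719, -7.3899, -1.0354)
step 5: θ'=-0.5354 (R=1.0000) → pose (-6.3220, -7.7398, -0.5354)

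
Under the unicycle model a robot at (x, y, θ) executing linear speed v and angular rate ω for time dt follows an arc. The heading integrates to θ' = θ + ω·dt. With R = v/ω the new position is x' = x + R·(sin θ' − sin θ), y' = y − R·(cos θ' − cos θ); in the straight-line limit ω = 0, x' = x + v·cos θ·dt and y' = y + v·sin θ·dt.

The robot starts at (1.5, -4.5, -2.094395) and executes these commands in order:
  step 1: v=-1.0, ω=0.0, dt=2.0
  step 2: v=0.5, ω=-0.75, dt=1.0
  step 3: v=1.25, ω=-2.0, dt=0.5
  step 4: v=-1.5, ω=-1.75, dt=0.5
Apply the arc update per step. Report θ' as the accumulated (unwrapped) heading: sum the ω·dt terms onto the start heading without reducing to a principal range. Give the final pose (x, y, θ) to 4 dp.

step 1: θ'=-2.0944 (straight) → pose (2.5000, -2.7679, -2.0944)
step 2: θ'=-2.8444 (R=-0.6667) → pose (2.1179, -3.0721, -2.8444)
step 3: θ'=-3.8444 (R=-0.6250) → pose (1.5309, -2.9514, -3.8444)
step 4: θ'=-4.7194 (R=0.8571) → pose (1.8340, -3.6114, -4.7194)

(1.8340, -3.6114, -4.7194)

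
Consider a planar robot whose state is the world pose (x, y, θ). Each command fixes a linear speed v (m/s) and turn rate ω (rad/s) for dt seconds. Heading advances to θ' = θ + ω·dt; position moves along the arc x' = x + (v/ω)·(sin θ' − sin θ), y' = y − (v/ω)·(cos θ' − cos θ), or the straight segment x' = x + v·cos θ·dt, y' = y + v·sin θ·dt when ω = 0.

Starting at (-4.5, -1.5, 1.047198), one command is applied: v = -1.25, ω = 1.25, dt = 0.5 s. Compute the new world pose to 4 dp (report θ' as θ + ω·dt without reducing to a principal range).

(-4.6288, -2.1012, 1.6722)

θ' = 1.0472 + 1.25·0.5 = 1.6722
R = v/ω = -1.25/1.25 = -1.0000
x' = -4.5 + -1.0000·(sin 1.6722 − sin 1.0472) = -4.6288
y' = -1.5 − -1.0000·(cos 1.6722 − cos 1.0472) = -2.1012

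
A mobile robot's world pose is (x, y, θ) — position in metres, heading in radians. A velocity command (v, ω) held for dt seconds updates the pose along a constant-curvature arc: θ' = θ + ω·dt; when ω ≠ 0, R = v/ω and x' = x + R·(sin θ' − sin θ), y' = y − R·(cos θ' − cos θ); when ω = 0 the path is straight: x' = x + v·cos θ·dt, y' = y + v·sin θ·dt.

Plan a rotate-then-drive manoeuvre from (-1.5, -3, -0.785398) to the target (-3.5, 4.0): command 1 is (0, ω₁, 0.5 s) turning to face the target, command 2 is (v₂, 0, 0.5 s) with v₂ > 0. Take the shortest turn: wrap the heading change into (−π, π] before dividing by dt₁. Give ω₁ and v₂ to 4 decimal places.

heading to target = atan2(4−-3, -3.5−-1.5) = 1.8491
Δθ = wrap(1.8491 − -0.7854) = 2.6345; ω₁ = Δθ/dt₁ = 5.2690
distance = √((-3.5−-1.5)² + (4−-3)²) = 7.2801; v₂ = distance/dt₂ = 14.5602

ω₁ = 5.2690, v₂ = 14.5602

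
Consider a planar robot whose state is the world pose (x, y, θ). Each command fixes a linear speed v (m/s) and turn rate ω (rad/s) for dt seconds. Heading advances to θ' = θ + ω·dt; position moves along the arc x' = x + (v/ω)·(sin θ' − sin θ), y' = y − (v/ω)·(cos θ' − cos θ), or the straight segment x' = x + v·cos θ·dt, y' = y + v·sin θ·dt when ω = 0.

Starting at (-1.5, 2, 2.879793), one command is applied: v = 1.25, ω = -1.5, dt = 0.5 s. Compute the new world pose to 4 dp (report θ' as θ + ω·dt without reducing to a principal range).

θ' = 2.8798 + -1.5·0.5 = 2.1298
R = v/ω = 1.25/-1.5 = -0.8333
x' = -1.5 + -0.8333·(sin 2.1298 − sin 2.8798) = -1.9908
y' = 2 − -0.8333·(cos 2.1298 − cos 2.8798) = 2.3630

(-1.9908, 2.3630, 2.1298)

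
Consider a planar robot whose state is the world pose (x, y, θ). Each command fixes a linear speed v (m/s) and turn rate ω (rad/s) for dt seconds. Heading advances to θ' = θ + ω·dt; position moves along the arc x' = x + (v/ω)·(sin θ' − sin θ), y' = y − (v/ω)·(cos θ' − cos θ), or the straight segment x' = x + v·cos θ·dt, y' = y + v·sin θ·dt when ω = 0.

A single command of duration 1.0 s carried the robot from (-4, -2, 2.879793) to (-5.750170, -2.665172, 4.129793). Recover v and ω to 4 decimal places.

Δθ = 4.129793 − 2.879793 = 1.250000
ω = Δθ/dt = 1.250000/1.0 = 1.2500
R = Δx/(sin θ' − sin θ) = 1.6000
v = R·ω = 1.6000·1.2500 = 2.0000

v = 2.0000, ω = 1.2500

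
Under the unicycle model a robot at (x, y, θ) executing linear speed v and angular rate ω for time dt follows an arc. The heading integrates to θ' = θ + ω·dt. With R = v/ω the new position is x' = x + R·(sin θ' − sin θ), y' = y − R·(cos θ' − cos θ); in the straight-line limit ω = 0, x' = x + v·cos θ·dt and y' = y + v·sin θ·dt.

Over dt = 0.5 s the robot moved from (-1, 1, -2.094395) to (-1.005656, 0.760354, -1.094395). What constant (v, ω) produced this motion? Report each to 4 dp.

v = 0.5000, ω = 2.0000

Δθ = -1.094395 − -2.094395 = 1.000000
ω = Δθ/dt = 1.000000/0.5 = 2.0000
R = −Δy/(cos θ' − cos θ) = 0.2500
v = R·ω = 0.2500·2.0000 = 0.5000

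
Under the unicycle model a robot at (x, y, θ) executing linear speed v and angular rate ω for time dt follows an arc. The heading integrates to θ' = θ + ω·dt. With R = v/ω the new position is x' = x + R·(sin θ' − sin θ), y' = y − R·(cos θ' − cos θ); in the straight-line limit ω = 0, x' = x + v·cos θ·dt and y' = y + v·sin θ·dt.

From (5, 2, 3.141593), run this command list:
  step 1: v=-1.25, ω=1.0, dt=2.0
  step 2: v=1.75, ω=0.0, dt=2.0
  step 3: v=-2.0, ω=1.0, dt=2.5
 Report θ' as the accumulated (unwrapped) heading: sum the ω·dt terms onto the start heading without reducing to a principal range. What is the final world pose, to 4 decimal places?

(3.8195, 0.1769, 7.6416)

step 1: θ'=5.1416 (R=-1.2500) → pose (6.1366, 3.7702, 5.1416)
step 2: θ'=5.1416 (straight) → pose (7.5931, 0.5876, 5.1416)
step 3: θ'=7.6416 (R=-2.0000) → pose (3.8195, 0.1769, 7.6416)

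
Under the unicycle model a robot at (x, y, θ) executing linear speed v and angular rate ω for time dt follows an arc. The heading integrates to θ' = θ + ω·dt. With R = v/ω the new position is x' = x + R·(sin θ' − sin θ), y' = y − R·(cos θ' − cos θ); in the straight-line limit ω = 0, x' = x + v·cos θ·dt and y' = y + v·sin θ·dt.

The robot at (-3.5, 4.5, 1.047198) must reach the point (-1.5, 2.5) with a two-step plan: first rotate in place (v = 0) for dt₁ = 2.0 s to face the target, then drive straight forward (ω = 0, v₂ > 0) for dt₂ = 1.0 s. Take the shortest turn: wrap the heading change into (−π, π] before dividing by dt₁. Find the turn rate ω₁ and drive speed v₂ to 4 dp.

heading to target = atan2(2.5−4.5, -1.5−-3.5) = -0.7854
Δθ = wrap(-0.7854 − 1.0472) = -1.8326; ω₁ = Δθ/dt₁ = -0.9163
distance = √((-1.5−-3.5)² + (2.5−4.5)²) = 2.8284; v₂ = distance/dt₂ = 2.8284

ω₁ = -0.9163, v₂ = 2.8284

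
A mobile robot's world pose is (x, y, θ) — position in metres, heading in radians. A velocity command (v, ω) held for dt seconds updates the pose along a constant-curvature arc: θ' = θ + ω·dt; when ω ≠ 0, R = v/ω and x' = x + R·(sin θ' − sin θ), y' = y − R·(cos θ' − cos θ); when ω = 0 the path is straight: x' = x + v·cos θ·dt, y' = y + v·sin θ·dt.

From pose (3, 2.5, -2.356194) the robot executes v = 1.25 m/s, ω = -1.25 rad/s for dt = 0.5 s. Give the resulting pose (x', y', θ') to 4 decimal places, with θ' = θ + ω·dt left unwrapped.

(2.4526, 2.2199, -2.9812)

θ' = -2.3562 + -1.25·0.5 = -2.9812
R = v/ω = 1.25/-1.25 = -1.0000
x' = 3 + -1.0000·(sin -2.9812 − sin -2.3562) = 2.4526
y' = 2.5 − -1.0000·(cos -2.9812 − cos -2.3562) = 2.2199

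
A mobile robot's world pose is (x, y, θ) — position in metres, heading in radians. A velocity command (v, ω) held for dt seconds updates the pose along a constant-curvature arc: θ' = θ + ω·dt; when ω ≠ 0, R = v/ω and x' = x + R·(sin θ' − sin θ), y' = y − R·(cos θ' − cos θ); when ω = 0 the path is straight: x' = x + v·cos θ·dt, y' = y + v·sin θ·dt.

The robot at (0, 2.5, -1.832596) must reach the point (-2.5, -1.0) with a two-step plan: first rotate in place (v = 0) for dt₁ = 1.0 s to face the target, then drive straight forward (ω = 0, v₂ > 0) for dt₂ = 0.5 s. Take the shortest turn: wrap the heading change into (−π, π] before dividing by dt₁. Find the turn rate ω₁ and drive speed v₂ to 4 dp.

ω₁ = -0.3584, v₂ = 8.6023

heading to target = atan2(-1−2.5, -2.5−0) = -2.1910
Δθ = wrap(-2.1910 − -1.8326) = -0.3584; ω₁ = Δθ/dt₁ = -0.3584
distance = √((-2.5−0)² + (-1−2.5)²) = 4.3012; v₂ = distance/dt₂ = 8.6023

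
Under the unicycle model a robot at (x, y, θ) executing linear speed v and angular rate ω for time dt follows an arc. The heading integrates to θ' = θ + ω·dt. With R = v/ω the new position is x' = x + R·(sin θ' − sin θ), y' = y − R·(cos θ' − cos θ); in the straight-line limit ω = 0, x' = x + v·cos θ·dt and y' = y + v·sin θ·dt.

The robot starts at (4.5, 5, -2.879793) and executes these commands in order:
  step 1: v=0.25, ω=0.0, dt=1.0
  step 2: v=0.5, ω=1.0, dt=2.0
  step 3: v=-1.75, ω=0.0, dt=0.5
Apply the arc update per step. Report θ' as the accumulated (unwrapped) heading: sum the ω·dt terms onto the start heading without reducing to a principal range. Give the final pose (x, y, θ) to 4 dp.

(3.4450, 4.8080, -0.8798)

step 1: θ'=-2.8798 (straight) → pose (4.2585, 4.9353, -2.8798)
step 2: θ'=-0.8798 (R=0.5000) → pose (4.0026, 4.1337, -0.8798)
step 3: θ'=-0.8798 (straight) → pose (3.4450, 4.8080, -0.8798)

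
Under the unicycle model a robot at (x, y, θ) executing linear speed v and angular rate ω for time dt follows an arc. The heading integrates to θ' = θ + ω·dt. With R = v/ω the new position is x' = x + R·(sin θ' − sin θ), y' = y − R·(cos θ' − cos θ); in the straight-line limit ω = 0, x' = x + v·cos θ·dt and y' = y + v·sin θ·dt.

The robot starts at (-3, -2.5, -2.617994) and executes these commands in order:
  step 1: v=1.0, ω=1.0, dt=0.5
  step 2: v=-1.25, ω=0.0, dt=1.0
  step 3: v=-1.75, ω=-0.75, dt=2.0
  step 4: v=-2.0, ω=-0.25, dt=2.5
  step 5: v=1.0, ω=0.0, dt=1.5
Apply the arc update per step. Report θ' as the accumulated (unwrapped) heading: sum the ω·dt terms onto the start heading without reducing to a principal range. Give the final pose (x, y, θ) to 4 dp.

(3.1466, -3.0714, -4.2430)

step 1: θ'=-2.1180 (R=1.0000) → pose (-3.3540, -2.8457, -2.1180)
step 2: θ'=-2.1180 (straight) → pose (-2.7036, -1.7782, -2.1180)
step 3: θ'=-3.6180 (R=2.3333) → pose (0.3590, -0.9188, -3.6180)
step 4: θ'=-4.2430 (R=8.0000) → pose (3.8251, -4.4092, -4.2430)
step 5: θ'=-4.2430 (straight) → pose (3.1466, -3.0714, -4.2430)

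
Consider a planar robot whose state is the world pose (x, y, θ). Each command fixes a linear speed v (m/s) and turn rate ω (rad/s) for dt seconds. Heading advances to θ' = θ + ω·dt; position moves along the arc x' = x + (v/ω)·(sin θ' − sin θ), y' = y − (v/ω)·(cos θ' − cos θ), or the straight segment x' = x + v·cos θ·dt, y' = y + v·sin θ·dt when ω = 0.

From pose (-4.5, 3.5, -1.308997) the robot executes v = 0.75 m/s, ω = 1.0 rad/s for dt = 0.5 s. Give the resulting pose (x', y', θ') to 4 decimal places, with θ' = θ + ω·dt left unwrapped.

(-4.3183, 3.1764, -0.8090)

θ' = -1.3090 + 1.0·0.5 = -0.8090
R = v/ω = 0.75/1.0 = 0.7500
x' = -4.5 + 0.7500·(sin -0.8090 − sin -1.3090) = -4.3183
y' = 3.5 − 0.7500·(cos -0.8090 − cos -1.3090) = 3.1764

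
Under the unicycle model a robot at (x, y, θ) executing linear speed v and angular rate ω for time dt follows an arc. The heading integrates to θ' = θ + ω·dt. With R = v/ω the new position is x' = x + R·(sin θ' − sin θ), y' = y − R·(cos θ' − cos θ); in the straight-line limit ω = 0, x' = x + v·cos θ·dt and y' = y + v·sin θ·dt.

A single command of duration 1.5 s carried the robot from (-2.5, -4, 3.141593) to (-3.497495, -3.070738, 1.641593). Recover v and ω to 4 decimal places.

Δθ = 1.641593 − 3.141593 = -1.500000
ω = Δθ/dt = -1.500000/1.5 = -1.0000
R = Δx/(sin θ' − sin θ) = -1.0000
v = R·ω = -1.0000·-1.0000 = 1.0000

v = 1.0000, ω = -1.0000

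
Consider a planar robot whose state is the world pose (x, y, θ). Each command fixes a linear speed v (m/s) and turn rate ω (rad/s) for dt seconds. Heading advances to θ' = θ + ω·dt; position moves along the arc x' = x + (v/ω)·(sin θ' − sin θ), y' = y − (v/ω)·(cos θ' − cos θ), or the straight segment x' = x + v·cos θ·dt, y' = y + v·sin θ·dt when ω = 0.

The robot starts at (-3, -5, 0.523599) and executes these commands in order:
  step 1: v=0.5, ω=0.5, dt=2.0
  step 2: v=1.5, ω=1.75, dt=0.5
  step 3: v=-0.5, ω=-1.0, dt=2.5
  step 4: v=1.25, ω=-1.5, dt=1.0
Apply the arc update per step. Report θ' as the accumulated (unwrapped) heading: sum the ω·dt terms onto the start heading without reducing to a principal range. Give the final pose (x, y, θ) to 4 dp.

step 1: θ'=1.5236 (R=1.0000) → pose (-2.5011, -4.1812, 1.5236)
step 2: θ'=2.3986 (R=0.8571) → pose (-2.7774, -3.5095, 2.3986)
step 3: θ'=-0.1014 (R=0.5000) → pose (-3.1663, -4.3751, -0.1014)
step 4: θ'=-1.6014 (R=-0.8333) → pose (-2.4177, -5.2297, -1.6014)

(-2.4177, -5.2297, -1.6014)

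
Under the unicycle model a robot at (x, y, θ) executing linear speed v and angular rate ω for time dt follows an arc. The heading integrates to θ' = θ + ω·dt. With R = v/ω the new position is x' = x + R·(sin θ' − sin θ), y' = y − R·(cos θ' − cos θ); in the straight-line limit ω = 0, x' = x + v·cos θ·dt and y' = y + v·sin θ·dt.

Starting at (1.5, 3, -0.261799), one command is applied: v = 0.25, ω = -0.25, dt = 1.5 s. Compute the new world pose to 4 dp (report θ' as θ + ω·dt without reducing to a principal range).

θ' = -0.2618 + -0.25·1.5 = -0.6368
R = v/ω = 0.25/-0.25 = -1.0000
x' = 1.5 + -1.0000·(sin -0.6368 − sin -0.2618) = 1.8358
y' = 3 − -1.0000·(cos -0.6368 − cos -0.2618) = 2.8381

(1.8358, 2.8381, -0.6368)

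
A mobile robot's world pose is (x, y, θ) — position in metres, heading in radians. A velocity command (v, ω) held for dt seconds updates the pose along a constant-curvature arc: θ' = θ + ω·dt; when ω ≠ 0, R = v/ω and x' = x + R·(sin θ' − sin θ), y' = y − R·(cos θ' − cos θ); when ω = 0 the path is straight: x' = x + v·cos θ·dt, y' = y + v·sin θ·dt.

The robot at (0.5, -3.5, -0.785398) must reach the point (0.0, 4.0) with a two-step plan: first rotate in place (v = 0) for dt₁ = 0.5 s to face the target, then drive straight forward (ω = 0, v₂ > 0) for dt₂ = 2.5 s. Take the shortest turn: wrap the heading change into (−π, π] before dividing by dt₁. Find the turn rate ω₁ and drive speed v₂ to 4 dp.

heading to target = atan2(4−-3.5, 0−0.5) = 1.6374
Δθ = wrap(1.6374 − -0.7854) = 2.4228; ω₁ = Δθ/dt₁ = 4.8455
distance = √((0−0.5)² + (4−-3.5)²) = 7.5166; v₂ = distance/dt₂ = 3.0067

ω₁ = 4.8455, v₂ = 3.0067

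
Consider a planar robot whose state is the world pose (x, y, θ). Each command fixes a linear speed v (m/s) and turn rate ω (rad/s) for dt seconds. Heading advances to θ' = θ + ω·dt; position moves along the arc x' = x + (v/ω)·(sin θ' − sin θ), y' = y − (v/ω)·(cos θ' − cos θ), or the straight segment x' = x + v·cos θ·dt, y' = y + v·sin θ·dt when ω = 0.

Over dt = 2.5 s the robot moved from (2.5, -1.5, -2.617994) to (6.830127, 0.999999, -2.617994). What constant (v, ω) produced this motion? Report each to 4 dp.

Δθ = -2.617994 − -2.617994 = 0.000000
ω = Δθ/dt = 0.000000/2.5 = 0.0000
ω = 0 → v = (Δx·cos θ + Δy·sin θ)/dt = -2.0000

v = -2.0000, ω = 0.0000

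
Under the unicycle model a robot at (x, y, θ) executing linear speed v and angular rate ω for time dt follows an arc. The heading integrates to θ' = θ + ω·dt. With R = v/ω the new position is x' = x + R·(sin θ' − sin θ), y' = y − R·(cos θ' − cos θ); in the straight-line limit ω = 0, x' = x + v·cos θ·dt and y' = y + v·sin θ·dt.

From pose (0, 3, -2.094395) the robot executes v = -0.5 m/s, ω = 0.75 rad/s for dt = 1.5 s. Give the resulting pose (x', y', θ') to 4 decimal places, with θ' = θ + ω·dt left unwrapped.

(-0.0277, 3.7105, -0.9694)

θ' = -2.0944 + 0.75·1.5 = -0.9694
R = v/ω = -0.5/0.75 = -0.6667
x' = 0 + -0.6667·(sin -0.9694 − sin -2.0944) = -0.0277
y' = 3 − -0.6667·(cos -0.9694 − cos -2.0944) = 3.7105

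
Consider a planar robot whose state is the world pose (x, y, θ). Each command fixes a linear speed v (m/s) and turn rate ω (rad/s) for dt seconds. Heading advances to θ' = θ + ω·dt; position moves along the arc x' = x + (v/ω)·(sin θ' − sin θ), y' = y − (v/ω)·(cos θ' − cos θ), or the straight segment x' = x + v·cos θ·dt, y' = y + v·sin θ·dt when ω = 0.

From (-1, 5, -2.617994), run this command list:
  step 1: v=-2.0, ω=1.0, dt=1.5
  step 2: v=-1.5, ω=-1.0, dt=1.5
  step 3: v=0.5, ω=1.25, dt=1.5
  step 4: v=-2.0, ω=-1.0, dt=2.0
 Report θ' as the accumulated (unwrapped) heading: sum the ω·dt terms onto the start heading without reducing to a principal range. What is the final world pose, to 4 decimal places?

(0.9034, 12.2374, -2.7430)

step 1: θ'=-1.1180 (R=-2.0000) → pose (-0.2016, 7.6070, -1.1180)
step 2: θ'=-2.6180 (R=1.5000) → pose (0.3973, 9.5623, -2.6180)
step 3: θ'=-0.7430 (R=0.4000) → pose (0.3267, 8.9213, -0.7430)
step 4: θ'=-2.7430 (R=2.0000) → pose (0.9034, 12.2374, -2.7430)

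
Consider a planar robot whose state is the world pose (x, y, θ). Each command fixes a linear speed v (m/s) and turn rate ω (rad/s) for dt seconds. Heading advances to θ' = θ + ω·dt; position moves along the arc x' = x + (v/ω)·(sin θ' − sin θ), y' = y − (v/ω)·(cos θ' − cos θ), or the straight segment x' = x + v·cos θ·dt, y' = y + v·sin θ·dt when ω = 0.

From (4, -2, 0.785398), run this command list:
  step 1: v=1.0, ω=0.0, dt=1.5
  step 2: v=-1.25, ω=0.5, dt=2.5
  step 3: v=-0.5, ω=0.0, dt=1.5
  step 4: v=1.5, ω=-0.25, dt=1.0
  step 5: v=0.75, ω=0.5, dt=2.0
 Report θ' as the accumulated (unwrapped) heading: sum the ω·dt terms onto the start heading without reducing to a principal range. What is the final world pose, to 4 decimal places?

(3.4886, -2.0007, 2.7854)

step 1: θ'=0.7854 (straight) → pose (5.0607, -0.9393, 0.7854)
step 2: θ'=2.0354 (R=-2.5000) → pose (4.5934, -3.8273, 2.0354)
step 3: θ'=2.0354 (straight) → pose (4.9295, -4.4978, 2.0354)
step 4: θ'=1.7854 (R=-6.0000) → pose (4.4311, -3.0871, 1.7854)
step 5: θ'=2.7854 (R=1.5000) → pose (3.4886, -2.0007, 2.7854)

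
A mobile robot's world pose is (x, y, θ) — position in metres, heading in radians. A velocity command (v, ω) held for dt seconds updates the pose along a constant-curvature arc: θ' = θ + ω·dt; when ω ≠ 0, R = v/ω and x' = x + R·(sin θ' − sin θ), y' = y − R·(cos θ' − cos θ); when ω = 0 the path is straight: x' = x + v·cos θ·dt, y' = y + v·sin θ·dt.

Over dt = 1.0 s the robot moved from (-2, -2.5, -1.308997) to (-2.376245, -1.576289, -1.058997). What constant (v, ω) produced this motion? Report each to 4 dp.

v = -1.0000, ω = 0.2500

Δθ = -1.058997 − -1.308997 = 0.250000
ω = Δθ/dt = 0.250000/1.0 = 0.2500
R = −Δy/(cos θ' − cos θ) = -4.0000
v = R·ω = -4.0000·0.2500 = -1.0000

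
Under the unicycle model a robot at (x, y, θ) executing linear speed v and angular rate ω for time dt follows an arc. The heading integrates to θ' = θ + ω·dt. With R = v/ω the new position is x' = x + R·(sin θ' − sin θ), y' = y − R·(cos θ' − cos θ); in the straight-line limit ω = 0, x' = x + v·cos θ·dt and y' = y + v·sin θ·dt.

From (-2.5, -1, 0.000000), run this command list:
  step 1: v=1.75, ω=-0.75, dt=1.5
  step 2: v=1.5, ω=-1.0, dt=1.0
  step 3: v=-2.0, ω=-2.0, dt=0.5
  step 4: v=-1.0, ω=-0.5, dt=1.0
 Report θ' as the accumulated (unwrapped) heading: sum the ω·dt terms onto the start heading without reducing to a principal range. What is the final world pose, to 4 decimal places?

(1.3239, -3.5187, -3.6250)

step 1: θ'=-1.1250 (R=-2.3333) → pose (-0.3947, -2.3273, -1.1250)
step 2: θ'=-2.1250 (R=-1.5000) → pose (-0.4726, -3.7634, -2.1250)
step 3: θ'=-3.1250 (R=1.0000) → pose (0.3611, -3.2898, -3.1250)
step 4: θ'=-3.6250 (R=2.0000) → pose (1.3239, -3.5187, -3.6250)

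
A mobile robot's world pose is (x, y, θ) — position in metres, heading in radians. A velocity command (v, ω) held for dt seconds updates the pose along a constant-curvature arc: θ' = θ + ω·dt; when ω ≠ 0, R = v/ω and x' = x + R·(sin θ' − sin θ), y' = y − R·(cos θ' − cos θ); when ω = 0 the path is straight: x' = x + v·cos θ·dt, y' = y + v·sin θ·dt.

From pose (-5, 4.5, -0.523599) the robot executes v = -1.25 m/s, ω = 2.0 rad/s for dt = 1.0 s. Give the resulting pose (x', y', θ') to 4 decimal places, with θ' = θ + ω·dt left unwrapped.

θ' = -0.5236 + 2.0·1.0 = 1.4764
R = v/ω = -1.25/2.0 = -0.6250
x' = -5 + -0.6250·(sin 1.4764 − sin -0.5236) = -5.9347
y' = 4.5 − -0.6250·(cos 1.4764 − cos -0.5236) = 4.0176

(-5.9347, 4.0176, 1.4764)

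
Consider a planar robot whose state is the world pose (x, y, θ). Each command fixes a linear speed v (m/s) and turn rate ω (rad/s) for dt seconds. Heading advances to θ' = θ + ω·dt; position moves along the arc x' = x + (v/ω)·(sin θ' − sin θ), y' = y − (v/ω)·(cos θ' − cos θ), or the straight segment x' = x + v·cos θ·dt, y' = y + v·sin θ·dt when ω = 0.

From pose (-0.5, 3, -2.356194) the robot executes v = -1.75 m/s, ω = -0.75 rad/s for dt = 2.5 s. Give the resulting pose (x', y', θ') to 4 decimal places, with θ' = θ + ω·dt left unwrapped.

θ' = -2.3562 + -0.75·2.5 = -4.2312
R = v/ω = -1.75/-0.75 = 2.3333
x' = -0.5 + 2.3333·(sin -4.2312 − sin -2.3562) = 3.2183
y' = 3 − 2.3333·(cos -4.2312 − cos -2.3562) = 2.4300

(3.2183, 2.4300, -4.2312)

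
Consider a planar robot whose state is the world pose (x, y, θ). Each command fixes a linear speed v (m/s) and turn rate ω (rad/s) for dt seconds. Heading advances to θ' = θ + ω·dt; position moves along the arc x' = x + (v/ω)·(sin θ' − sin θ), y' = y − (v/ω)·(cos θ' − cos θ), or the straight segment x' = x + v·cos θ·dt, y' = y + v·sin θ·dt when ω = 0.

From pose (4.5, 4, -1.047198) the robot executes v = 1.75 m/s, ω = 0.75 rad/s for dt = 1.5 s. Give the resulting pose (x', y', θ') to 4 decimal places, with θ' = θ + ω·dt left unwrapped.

(6.7021, 2.8404, 0.0778)

θ' = -1.0472 + 0.75·1.5 = 0.0778
R = v/ω = 1.75/0.75 = 2.3333
x' = 4.5 + 2.3333·(sin 0.0778 − sin -1.0472) = 6.7021
y' = 4 − 2.3333·(cos 0.0778 − cos -1.0472) = 2.8404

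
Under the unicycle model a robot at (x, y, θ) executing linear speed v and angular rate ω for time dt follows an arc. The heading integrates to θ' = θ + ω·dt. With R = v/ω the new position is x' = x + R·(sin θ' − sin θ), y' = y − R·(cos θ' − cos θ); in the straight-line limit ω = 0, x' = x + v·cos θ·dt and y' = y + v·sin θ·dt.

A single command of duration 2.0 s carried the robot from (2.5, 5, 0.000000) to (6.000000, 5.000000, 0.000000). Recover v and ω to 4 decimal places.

Δθ = 0.000000 − 0.000000 = 0.000000
ω = Δθ/dt = 0.000000/2.0 = 0.0000
ω = 0 → v = (Δx·cos θ + Δy·sin θ)/dt = 1.7500

v = 1.7500, ω = 0.0000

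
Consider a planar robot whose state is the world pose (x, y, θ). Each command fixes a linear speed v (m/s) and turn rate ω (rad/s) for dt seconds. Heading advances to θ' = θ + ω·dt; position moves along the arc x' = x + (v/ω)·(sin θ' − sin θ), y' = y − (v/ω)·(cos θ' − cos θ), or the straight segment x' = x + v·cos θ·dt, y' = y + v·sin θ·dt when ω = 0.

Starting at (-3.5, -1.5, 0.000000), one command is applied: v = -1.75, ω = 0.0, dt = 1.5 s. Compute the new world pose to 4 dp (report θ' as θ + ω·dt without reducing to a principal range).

θ' = 0.0000 + 0.0·1.5 = 0.0000
ω = 0 → straight: x' = -3.5 + -1.75·cos(0.0000)·1.5 = -6.1250
y' = -1.5 + -1.75·sin(0.0000)·1.5 = -1.5000

(-6.1250, -1.5000, 0.0000)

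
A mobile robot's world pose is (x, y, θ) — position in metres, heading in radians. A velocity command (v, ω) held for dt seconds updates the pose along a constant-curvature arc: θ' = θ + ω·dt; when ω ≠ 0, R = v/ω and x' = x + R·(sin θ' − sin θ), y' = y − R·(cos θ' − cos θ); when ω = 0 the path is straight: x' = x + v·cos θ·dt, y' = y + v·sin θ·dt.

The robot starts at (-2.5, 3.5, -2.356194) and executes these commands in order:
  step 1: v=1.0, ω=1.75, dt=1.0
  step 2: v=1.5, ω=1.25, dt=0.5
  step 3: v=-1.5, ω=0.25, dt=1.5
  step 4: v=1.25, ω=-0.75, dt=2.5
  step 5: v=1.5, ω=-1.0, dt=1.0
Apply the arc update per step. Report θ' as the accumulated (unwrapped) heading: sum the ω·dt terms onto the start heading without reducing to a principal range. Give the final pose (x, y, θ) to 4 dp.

(-2.1790, -0.7543, -2.4812)

step 1: θ'=-0.6062 (R=0.5714) → pose (-2.4215, 2.6263, -0.6062)
step 2: θ'=0.0188 (R=1.2000) → pose (-1.7152, 2.4127, 0.0188)
step 3: θ'=0.3938 (R=-6.0000) → pose (-3.9047, 1.9545, 0.3938)
step 4: θ'=-1.4812 (R=-1.6667) → pose (-1.6052, 0.5646, -1.4812)
step 5: θ'=-2.4812 (R=-1.5000) → pose (-2.1790, -0.7543, -2.4812)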